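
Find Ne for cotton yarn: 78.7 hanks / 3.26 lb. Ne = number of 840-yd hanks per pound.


Formula: Ne = hanks / mass_lb
Substituting: Ne = 78.7 / 3.26
Ne = 24.1

24.1 Ne


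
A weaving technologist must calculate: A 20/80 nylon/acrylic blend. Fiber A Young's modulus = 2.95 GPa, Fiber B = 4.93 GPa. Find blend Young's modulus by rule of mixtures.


Formula: Blend property = (fraction_A * property_A) + (fraction_B * property_B)
Step 1: Contribution A = 20/100 * 2.95 GPa = 0.59 GPa
Step 2: Contribution B = 80/100 * 4.93 GPa = 3.944 GPa
Step 3: Blend Young's modulus = 0.59 + 3.944 = 4.534 GPa

4.534 GPa


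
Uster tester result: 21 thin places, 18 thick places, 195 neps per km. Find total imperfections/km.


Formula: Total = thin places + thick places + neps
Total = 21 + 18 + 195
Total = 234 imperfections/km

234 imperfections/km


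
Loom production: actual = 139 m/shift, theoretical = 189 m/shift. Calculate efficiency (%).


Formula: Efficiency% = (Actual output / Theoretical output) * 100
Efficiency% = (139 / 189) * 100
Efficiency% = 0.73545 * 100 = 73.545% ≈ 73.5%

73.5%


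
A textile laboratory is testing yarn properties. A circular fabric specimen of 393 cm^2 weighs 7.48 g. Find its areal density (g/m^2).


Formula: GSM = mass_g / area_m2
Step 1: Convert area: 393 cm^2 = 393 / 10000 = 0.0393 m^2
Step 2: GSM = 7.48 g / 0.0393 m^2 = 190.3 g/m^2

190.3 g/m^2


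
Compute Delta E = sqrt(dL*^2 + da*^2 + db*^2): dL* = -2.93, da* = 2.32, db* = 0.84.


Formula: Delta E = sqrt(dL*^2 + da*^2 + db*^2)
Step 1: dL*^2 = (-2.93)^2 = 8.5849
Step 2: da*^2 = 2.32^2 = 5.3824
Step 3: db*^2 = 0.84^2 = 0.7056
Step 4: Sum = 8.5849 + 5.3824 + 0.7056 = 14.6729
Step 5: Delta E = sqrt(14.6729) = 3.83

3.83 Delta E


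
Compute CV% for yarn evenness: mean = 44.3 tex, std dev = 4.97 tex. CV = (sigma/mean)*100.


Formula: CV% = (standard deviation / mean) * 100
Step 1: Ratio = 4.97 / 44.3 = 0.11219
Step 2: CV% = 0.11219 * 100 = 11.219% ≈ 11.2%

11.2%


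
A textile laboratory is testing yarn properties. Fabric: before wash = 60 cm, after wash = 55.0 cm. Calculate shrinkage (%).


Formula: Shrinkage% = ((L_before - L_after) / L_before) * 100
Step 1: Shrinkage = 60 - 55.0 = 5.0 cm
Step 2: Shrinkage% = (5.0 / 60) * 100
Step 3: Shrinkage% = 0.083333 * 100 = 8.3333% ≈ 8.3%

8.3%


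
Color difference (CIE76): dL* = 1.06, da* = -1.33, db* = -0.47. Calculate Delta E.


Formula: Delta E = sqrt(dL*^2 + da*^2 + db*^2)
Step 1: dL*^2 = 1.06^2 = 1.1236
Step 2: da*^2 = (-1.33)^2 = 1.7689
Step 3: db*^2 = (-0.47)^2 = 0.2209
Step 4: Sum = 1.1236 + 1.7689 + 0.2209 = 3.1134
Step 5: Delta E = sqrt(3.1134) = 1.76

1.76 Delta E


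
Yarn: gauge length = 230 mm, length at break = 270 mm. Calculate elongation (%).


Formula: Elongation (%) = ((L_break - L0) / L0) * 100
Step 1: Extension = 270 - 230 = 40 mm
Step 2: Elongation = (40 / 230) * 100
Step 3: Elongation = 0.173913 * 100 = 17.3913% ≈ 17.4%

17.4%


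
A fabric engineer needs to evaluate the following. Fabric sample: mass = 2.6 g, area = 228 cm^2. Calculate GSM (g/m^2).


Formula: GSM = mass_g / area_m2
Step 1: Convert area: 228 cm^2 = 228 / 10000 = 0.0228 m^2
Step 2: GSM = 2.6 g / 0.0228 m^2 = 114.0 g/m^2

114.0 g/m^2


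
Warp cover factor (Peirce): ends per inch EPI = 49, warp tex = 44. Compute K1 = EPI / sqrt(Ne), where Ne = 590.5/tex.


Formula: K1 = EPI / sqrt(Ne), with Ne = 590.5 / tex_warp
Step 1: Ne = 590.5 / 44 = 13.42
Step 2: sqrt(Ne) = sqrt(13.42) = 3.6633
Step 3: K1 = 49 / 3.6633 = 13.4

13.4


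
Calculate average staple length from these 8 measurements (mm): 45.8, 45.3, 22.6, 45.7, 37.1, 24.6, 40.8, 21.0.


Formula: Mean = sum of lengths / count
Sum = 45.8 + 45.3 + 22.6 + 45.7 + 37.1 + 24.6 + 40.8 + 21.0
Sum = 282.9 mm
Mean = 282.9 / 8 = 35.36 mm

35.36 mm


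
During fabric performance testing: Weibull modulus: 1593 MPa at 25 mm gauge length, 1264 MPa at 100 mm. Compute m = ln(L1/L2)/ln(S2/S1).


Formula: m = ln(L1/L2) / ln(S2/S1)
Step 1: ln(L1/L2) = ln(25/100) = -1.38629
Step 2: S2/S1 = 1264/1593 = 0.79347
Step 3: ln(S2/S1) = ln(0.79347) = -0.23134
Step 4: m = -1.38629 / -0.23134 = 5.99

5.99 (Weibull m)


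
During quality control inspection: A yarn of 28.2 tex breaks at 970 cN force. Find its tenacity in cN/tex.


Formula: Tenacity = Breaking force / Linear density
Tenacity = 970 cN / 28.2 tex
Tenacity = 34.40 cN/tex

34.40 cN/tex


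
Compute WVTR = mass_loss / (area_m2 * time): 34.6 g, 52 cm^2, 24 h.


Formula: WVTR = mass_loss / (area * time)
Step 1: Convert area: 52 cm^2 = 0.0052 m^2
Step 2: WVTR = 34.6 g / (0.0052 m^2 * 24 h)
Step 3: WVTR = 34.6 / 0.1248 = 277.2 g/m^2/h

277.2 g/m^2/h


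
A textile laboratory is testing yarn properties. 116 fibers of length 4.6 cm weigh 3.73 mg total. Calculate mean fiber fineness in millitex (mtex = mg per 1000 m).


Formula: fineness (mtex) = mass (mg) / total length (km) = (mass_mg / total_length_m) * 1000
Step 1: Convert fiber length: 4.6 cm = 0.046 m
Step 2: Total fiber length = 116 * 0.046 = 5.336 m
Step 3: Linear density = 3.73 mg / 5.336 m = 0.6990 mg/m
Step 4: fineness = 0.6990 * 1000 = 699.0 mtex

699.0 mtex


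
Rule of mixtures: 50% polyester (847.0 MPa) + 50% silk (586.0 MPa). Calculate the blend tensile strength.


Formula: Blend property = (fraction_A * property_A) + (fraction_B * property_B)
Step 1: Contribution A = 50/100 * 847.0 MPa = 423.5 MPa
Step 2: Contribution B = 50/100 * 586.0 MPa = 293.0 MPa
Step 3: Blend tensile strength = 423.5 + 293.0 = 716.5 MPa

716.5 MPa


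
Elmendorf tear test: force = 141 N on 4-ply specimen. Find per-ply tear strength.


Formula: Per-ply strength = Total force / Number of plies
Per-ply = 141 N / 4
Per-ply = 35.25 N

35.25 N


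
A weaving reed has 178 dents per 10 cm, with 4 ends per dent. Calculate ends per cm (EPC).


Formula: EPC = (dents per 10 cm * ends per dent) / 10
Step 1: Total ends per 10 cm = 178 * 4 = 712
Step 2: EPC = 712 / 10 = 71.2 ends/cm

71.2 ends/cm


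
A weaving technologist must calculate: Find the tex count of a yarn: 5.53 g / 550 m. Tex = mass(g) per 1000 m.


Formula: Tex = (mass_g / length_m) * 1000
Substituting: Tex = (5.53 / 550) * 1000
Intermediate: 5.53 / 550 = 0.01005455 g/m
Tex = 0.01005455 * 1000 = 10.05 tex

10.05 tex


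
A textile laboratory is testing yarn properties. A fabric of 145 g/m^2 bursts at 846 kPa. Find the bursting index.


Formula: Bursting Index = Bursting Strength / Fabric GSM
BI = 846 kPa / 145 g/m^2
BI = 5.834 kPa/(g/m^2)

5.834 kPa/(g/m^2)


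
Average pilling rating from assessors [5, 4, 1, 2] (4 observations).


Formula: Mean = sum / count
Sum = 5 + 4 + 1 + 2 = 12
Mean = 12 / 4 = 3.0

3.0


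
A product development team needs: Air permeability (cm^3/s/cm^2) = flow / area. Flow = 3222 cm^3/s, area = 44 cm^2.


Formula: Air Permeability = Airflow / Test Area
AP = 3222 cm^3/s / 44 cm^2
AP = 73.2 cm^3/s/cm^2

73.2 cm^3/s/cm^2


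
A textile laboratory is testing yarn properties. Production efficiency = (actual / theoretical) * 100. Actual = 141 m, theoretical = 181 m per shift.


Formula: Efficiency% = (Actual output / Theoretical output) * 100
Efficiency% = (141 / 181) * 100
Efficiency% = 0.779006 * 100 = 77.9006% ≈ 77.9%

77.9%


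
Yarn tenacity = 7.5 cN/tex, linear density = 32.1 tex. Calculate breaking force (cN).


Formula: Breaking force = Tenacity * Linear density
F = 7.5 cN/tex * 32.1 tex
F = 240.75 cN

240.75 cN


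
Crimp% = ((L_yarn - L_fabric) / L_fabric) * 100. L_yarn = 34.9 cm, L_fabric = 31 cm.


Formula: Crimp% = ((L_yarn - L_fabric) / L_fabric) * 100
Step 1: Extension = 34.9 - 31 = 3.9 cm
Step 2: Crimp% = (3.9 / 31) * 100
Step 3: Crimp% = 0.125806 * 100 = 12.5806% ≈ 12.6%

12.6%


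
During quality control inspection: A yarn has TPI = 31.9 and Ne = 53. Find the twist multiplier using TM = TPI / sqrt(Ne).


Formula: TM = TPI / sqrt(Ne)
Step 1: sqrt(Ne) = sqrt(53) = 7.2801
Step 2: TM = 31.9 / 7.2801 = 4.38

4.38 TM


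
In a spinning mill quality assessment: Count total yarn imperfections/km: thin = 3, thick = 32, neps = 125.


Formula: Total = thin places + thick places + neps
Total = 3 + 32 + 125
Total = 160 imperfections/km

160 imperfections/km


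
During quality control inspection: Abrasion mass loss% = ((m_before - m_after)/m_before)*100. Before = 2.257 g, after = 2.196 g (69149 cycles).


Formula: Mass loss% = ((m_before - m_after) / m_before) * 100
Step 1: Mass loss = 2.257 - 2.196 = 0.061 g
Step 2: Ratio = 0.061 / 2.257 = 0.027027
Step 3: Mass loss% = 0.027027 * 100 = 2.7027% ≈ 2.70%

2.70%


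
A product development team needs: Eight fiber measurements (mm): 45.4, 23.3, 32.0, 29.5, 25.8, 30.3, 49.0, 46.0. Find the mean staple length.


Formula: Mean = sum of lengths / count
Sum = 45.4 + 23.3 + 32.0 + 29.5 + 25.8 + 30.3 + 49.0 + 46.0
Sum = 281.3 mm
Mean = 281.3 / 8 = 35.16 mm

35.16 mm


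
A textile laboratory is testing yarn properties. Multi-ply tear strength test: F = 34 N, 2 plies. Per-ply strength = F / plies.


Formula: Per-ply strength = Total force / Number of plies
Per-ply = 34 N / 2
Per-ply = 17 N

17 N


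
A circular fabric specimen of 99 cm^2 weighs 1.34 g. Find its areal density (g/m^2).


Formula: GSM = mass_g / area_m2
Step 1: Convert area: 99 cm^2 = 99 / 10000 = 0.0099 m^2
Step 2: GSM = 1.34 g / 0.0099 m^2 = 135.4 g/m^2

135.4 g/m^2


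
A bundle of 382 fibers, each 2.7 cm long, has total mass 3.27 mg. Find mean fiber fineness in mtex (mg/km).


Formula: fineness (mtex) = mass (mg) / total length (km) = (mass_mg / total_length_m) * 1000
Step 1: Convert fiber length: 2.7 cm = 0.027 m
Step 2: Total fiber length = 382 * 0.027 = 10.314 m
Step 3: Linear density = 3.27 mg / 10.314 m = 0.3170 mg/m
Step 4: fineness = 0.3170 * 1000 = 317.0 mtex

317.0 mtex


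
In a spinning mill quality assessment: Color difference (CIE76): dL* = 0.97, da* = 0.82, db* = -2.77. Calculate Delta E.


Formula: Delta E = sqrt(dL*^2 + da*^2 + db*^2)
Step 1: dL*^2 = 0.97^2 = 0.9409
Step 2: da*^2 = 0.82^2 = 0.6724
Step 3: db*^2 = (-2.77)^2 = 7.6729
Step 4: Sum = 0.9409 + 0.6724 + 7.6729 = 9.2862
Step 5: Delta E = sqrt(9.2862) = 3.05

3.05 Delta E


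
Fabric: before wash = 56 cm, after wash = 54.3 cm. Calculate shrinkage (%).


Formula: Shrinkage% = ((L_before - L_after) / L_before) * 100
Step 1: Shrinkage = 56 - 54.3 = 1.7 cm
Step 2: Shrinkage% = (1.7 / 56) * 100
Step 3: Shrinkage% = 0.030357 * 100 = 3.0357% ≈ 3.0%

3.0%


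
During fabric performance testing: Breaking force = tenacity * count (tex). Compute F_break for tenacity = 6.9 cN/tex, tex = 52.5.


Formula: Breaking force = Tenacity * Linear density
F = 6.9 cN/tex * 52.5 tex
F = 362.25 cN

362.25 cN


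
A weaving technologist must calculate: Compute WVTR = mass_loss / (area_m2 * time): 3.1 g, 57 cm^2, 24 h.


Formula: WVTR = mass_loss / (area * time)
Step 1: Convert area: 57 cm^2 = 0.0057 m^2
Step 2: WVTR = 3.1 g / (0.0057 m^2 * 24 h)
Step 3: WVTR = 3.1 / 0.1368 = 22.7 g/m^2/h

22.7 g/m^2/h


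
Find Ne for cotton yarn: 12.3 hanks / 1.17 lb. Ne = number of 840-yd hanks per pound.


Formula: Ne = hanks / mass_lb
Substituting: Ne = 12.3 / 1.17
Ne = 10.5

10.5 Ne


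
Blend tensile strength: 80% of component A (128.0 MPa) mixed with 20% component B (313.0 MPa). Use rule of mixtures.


Formula: Blend property = (fraction_A * property_A) + (fraction_B * property_B)
Step 1: Contribution A = 80/100 * 128.0 MPa = 102.4 MPa
Step 2: Contribution B = 20/100 * 313.0 MPa = 62.6 MPa
Step 3: Blend tensile strength = 102.4 + 62.6 = 165.0 MPa

165.0 MPa


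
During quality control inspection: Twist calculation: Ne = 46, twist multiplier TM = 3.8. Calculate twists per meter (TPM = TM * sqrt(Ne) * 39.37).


Formula: TPM = TM * sqrt(Ne) * 39.37
Step 1: sqrt(Ne) = sqrt(46) = 6.7823
Step 2: TM * sqrt(Ne) = 3.8 * 6.7823 = 25.7727
Step 3: TPM = 25.7727 * 39.37 = 1015 twists/m

1015 twists/m


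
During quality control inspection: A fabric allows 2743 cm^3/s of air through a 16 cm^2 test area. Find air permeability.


Formula: Air Permeability = Airflow / Test Area
AP = 2743 cm^3/s / 16 cm^2
AP = 171.4 cm^3/s/cm^2

171.4 cm^3/s/cm^2


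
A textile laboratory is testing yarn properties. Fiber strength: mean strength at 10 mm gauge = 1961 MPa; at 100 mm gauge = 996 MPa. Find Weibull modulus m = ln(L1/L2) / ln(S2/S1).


Formula: m = ln(L1/L2) / ln(S2/S1)
Step 1: ln(L1/L2) = ln(10/100) = -2.30259
Step 2: S2/S1 = 996/1961 = 0.5079
Step 3: ln(S2/S1) = ln(0.5079) = -0.67747
Step 4: m = -2.30259 / -0.67747 = 3.40

3.40 (Weibull m)


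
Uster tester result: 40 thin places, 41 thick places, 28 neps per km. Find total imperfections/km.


Formula: Total = thin places + thick places + neps
Total = 40 + 41 + 28
Total = 109 imperfections/km

109 imperfections/km


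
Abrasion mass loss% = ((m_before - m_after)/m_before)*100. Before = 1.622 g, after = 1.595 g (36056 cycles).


Formula: Mass loss% = ((m_before - m_after) / m_before) * 100
Step 1: Mass loss = 1.622 - 1.595 = 0.027 g
Step 2: Ratio = 0.027 / 1.622 = 0.0166461
Step 3: Mass loss% = 0.0166461 * 100 = 1.66461% ≈ 1.66%

1.66%


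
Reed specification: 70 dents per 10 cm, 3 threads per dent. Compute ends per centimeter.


Formula: EPC = (dents per 10 cm * ends per dent) / 10
Step 1: Total ends per 10 cm = 70 * 3 = 210
Step 2: EPC = 210 / 10 = 21.0 ends/cm

21.0 ends/cm


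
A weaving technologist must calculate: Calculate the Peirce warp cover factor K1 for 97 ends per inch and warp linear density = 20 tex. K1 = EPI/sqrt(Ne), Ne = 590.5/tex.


Formula: K1 = EPI / sqrt(Ne), with Ne = 590.5 / tex_warp
Step 1: Ne = 590.5 / 20 = 29.525
Step 2: sqrt(Ne) = sqrt(29.525) = 5.4337
Step 3: K1 = 97 / 5.4337 = 17.9

17.9


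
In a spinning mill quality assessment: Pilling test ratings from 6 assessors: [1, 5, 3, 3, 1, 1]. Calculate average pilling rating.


Formula: Mean = sum / count
Sum = 1 + 5 + 3 + 3 + 1 + 1 = 14
Mean = 14 / 6 = 2.3

2.3


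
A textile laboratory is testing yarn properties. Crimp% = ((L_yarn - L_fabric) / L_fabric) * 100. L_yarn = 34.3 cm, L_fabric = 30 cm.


Formula: Crimp% = ((L_yarn - L_fabric) / L_fabric) * 100
Step 1: Extension = 34.3 - 30 = 4.3 cm
Step 2: Crimp% = (4.3 / 30) * 100
Step 3: Crimp% = 0.143333 * 100 = 14.3333% ≈ 14.3%

14.3%


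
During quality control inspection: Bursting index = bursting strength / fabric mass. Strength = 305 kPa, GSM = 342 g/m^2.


Formula: Bursting Index = Bursting Strength / Fabric GSM
BI = 305 kPa / 342 g/m^2
BI = 0.892 kPa/(g/m^2)

0.892 kPa/(g/m^2)


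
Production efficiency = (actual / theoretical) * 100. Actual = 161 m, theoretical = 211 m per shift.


Formula: Efficiency% = (Actual output / Theoretical output) * 100
Efficiency% = (161 / 211) * 100
Efficiency% = 0.763033 * 100 = 76.3033% ≈ 76.3%

76.3%


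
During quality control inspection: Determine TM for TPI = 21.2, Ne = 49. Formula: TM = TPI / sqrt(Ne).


Formula: TM = TPI / sqrt(Ne)
Step 1: sqrt(Ne) = sqrt(49) = 7
Step 2: TM = 21.2 / 7 = 3.03

3.03 TM


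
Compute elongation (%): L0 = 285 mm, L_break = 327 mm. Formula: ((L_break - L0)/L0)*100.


Formula: Elongation (%) = ((L_break - L0) / L0) * 100
Step 1: Extension = 327 - 285 = 42 mm
Step 2: Elongation = (42 / 285) * 100
Step 3: Elongation = 0.147368 * 100 = 14.7368% ≈ 14.7%

14.7%


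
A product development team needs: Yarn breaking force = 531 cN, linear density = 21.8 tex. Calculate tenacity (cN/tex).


Formula: Tenacity = Breaking force / Linear density
Tenacity = 531 cN / 21.8 tex
Tenacity = 24.36 cN/tex

24.36 cN/tex


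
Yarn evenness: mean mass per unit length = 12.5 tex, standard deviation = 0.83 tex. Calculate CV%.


Formula: CV% = (standard deviation / mean) * 100
Step 1: Ratio = 0.83 / 12.5 = 0.0664
Step 2: CV% = 0.0664 * 100 = 6.64% ≈ 6.6%

6.6%


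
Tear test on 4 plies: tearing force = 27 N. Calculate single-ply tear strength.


Formula: Per-ply strength = Total force / Number of plies
Per-ply = 27 N / 4
Per-ply = 6.75 N

6.75 N


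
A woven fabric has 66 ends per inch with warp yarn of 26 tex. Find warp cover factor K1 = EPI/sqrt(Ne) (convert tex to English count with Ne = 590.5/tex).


Formula: K1 = EPI / sqrt(Ne), with Ne = 590.5 / tex_warp
Step 1: Ne = 590.5 / 26 = 22.712
Step 2: sqrt(Ne) = sqrt(22.712) = 4.7657
Step 3: K1 = 66 / 4.7657 = 13.8

13.8


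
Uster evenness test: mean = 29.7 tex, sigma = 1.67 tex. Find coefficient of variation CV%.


Formula: CV% = (standard deviation / mean) * 100
Step 1: Ratio = 1.67 / 29.7 = 0.056229
Step 2: CV% = 0.056229 * 100 = 5.6229% ≈ 5.6%

5.6%


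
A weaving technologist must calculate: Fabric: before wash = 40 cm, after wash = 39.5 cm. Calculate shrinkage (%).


Formula: Shrinkage% = ((L_before - L_after) / L_before) * 100
Step 1: Shrinkage = 40 - 39.5 = 0.5 cm
Step 2: Shrinkage% = (0.5 / 40) * 100
Step 3: Shrinkage% = 0.0125 * 100 = 1.25% ≈ 1.3%

1.3%


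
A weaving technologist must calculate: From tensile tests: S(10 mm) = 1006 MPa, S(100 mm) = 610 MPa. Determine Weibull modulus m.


Formula: m = ln(L1/L2) / ln(S2/S1)
Step 1: ln(L1/L2) = ln(10/100) = -2.30259
Step 2: S2/S1 = 610/1006 = 0.60636
Step 3: ln(S2/S1) = ln(0.60636) = -0.50028
Step 4: m = -2.30259 / -0.50028 = 4.60

4.60 (Weibull m)


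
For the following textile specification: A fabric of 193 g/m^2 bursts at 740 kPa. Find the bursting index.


Formula: Bursting Index = Bursting Strength / Fabric GSM
BI = 740 kPa / 193 g/m^2
BI = 3.834 kPa/(g/m^2)

3.834 kPa/(g/m^2)


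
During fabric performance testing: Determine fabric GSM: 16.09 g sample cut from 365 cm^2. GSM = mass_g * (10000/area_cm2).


Formula: GSM = mass_g / area_m2
Step 1: Convert area: 365 cm^2 = 365 / 10000 = 0.0365 m^2
Step 2: GSM = 16.09 g / 0.0365 m^2 = 440.8 g/m^2

440.8 g/m^2


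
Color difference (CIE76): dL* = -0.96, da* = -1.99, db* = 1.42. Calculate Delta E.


Formula: Delta E = sqrt(dL*^2 + da*^2 + db*^2)
Step 1: dL*^2 = (-0.96)^2 = 0.9216
Step 2: da*^2 = (-1.99)^2 = 3.9601
Step 3: db*^2 = 1.42^2 = 2.0164
Step 4: Sum = 0.9216 + 3.9601 + 2.0164 = 6.8981
Step 5: Delta E = sqrt(6.8981) = 2.63

2.63 Delta E


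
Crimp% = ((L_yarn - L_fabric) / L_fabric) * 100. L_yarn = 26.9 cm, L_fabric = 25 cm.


Formula: Crimp% = ((L_yarn - L_fabric) / L_fabric) * 100
Step 1: Extension = 26.9 - 25 = 1.9 cm
Step 2: Crimp% = (1.9 / 25) * 100
Step 3: Crimp% = 0.076 * 100 = 7.6%

7.6%


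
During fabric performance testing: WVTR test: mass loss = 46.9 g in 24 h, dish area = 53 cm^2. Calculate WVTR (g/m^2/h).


Formula: WVTR = mass_loss / (area * time)
Step 1: Convert area: 53 cm^2 = 0.0053 m^2
Step 2: WVTR = 46.9 g / (0.0053 m^2 * 24 h)
Step 3: WVTR = 46.9 / 0.1272 = 368.7 g/m^2/h

368.7 g/m^2/h


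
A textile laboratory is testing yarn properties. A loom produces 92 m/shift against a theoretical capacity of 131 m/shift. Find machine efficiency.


Formula: Efficiency% = (Actual output / Theoretical output) * 100
Efficiency% = (92 / 131) * 100
Efficiency% = 0.70229 * 100 = 70.229% ≈ 70.2%

70.2%


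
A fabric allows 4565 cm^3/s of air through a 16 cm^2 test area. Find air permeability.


Formula: Air Permeability = Airflow / Test Area
AP = 4565 cm^3/s / 16 cm^2
AP = 285.3 cm^3/s/cm^2

285.3 cm^3/s/cm^2


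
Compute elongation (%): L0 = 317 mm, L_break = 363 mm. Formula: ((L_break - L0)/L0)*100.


Formula: Elongation (%) = ((L_break - L0) / L0) * 100
Step 1: Extension = 363 - 317 = 46 mm
Step 2: Elongation = (46 / 317) * 100
Step 3: Elongation = 0.14511 * 100 = 14.511% ≈ 14.5%

14.5%


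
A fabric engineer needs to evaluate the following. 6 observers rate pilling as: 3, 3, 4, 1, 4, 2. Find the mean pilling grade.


Formula: Mean = sum / count
Sum = 3 + 3 + 4 + 1 + 4 + 2 = 17
Mean = 17 / 6 = 2.8

2.8


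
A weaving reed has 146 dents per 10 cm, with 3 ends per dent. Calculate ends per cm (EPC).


Formula: EPC = (dents per 10 cm * ends per dent) / 10
Step 1: Total ends per 10 cm = 146 * 3 = 438
Step 2: EPC = 438 / 10 = 43.8 ends/cm

43.8 ends/cm


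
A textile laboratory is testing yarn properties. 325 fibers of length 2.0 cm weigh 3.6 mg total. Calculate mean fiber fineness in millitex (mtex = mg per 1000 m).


Formula: fineness (mtex) = mass (mg) / total length (km) = (mass_mg / total_length_m) * 1000
Step 1: Convert fiber length: 2.0 cm = 0.02 m
Step 2: Total fiber length = 325 * 0.02 = 6.5 m
Step 3: Linear density = 3.6 mg / 6.5 m = 0.5538 mg/m
Step 4: fineness = 0.5538 * 1000 = 553.8 mtex

553.8 mtex


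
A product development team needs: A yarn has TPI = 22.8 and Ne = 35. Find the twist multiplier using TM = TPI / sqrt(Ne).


Formula: TM = TPI / sqrt(Ne)
Step 1: sqrt(Ne) = sqrt(35) = 5.9161
Step 2: TM = 22.8 / 5.9161 = 3.85

3.85 TM


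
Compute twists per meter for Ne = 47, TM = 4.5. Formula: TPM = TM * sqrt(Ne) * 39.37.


Formula: TPM = TM * sqrt(Ne) * 39.37
Step 1: sqrt(Ne) = sqrt(47) = 6.8557
Step 2: TM * sqrt(Ne) = 4.5 * 6.8557 = 30.8507
Step 3: TPM = 30.8507 * 39.37 = 1215 twists/m

1215 twists/m


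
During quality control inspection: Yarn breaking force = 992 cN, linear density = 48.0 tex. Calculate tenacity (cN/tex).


Formula: Tenacity = Breaking force / Linear density
Tenacity = 992 cN / 48.0 tex
Tenacity = 20.67 cN/tex

20.67 cN/tex


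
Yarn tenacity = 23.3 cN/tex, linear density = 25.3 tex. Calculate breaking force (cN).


Formula: Breaking force = Tenacity * Linear density
F = 23.3 cN/tex * 25.3 tex
F = 589.49 cN

589.49 cN


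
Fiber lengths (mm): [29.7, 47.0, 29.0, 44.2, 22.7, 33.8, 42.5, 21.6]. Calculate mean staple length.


Formula: Mean = sum of lengths / count
Sum = 29.7 + 47.0 + 29.0 + 44.2 + 22.7 + 33.8 + 42.5 + 21.6
Sum = 270.5 mm
Mean = 270.5 / 8 = 33.81 mm

33.81 mm


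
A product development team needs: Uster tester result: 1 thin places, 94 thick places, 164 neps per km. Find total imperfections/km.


Formula: Total = thin places + thick places + neps
Total = 1 + 94 + 164
Total = 259 imperfections/km

259 imperfections/km


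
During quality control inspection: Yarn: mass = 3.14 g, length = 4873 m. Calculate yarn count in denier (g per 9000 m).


Formula: den = (mass_g / length_m) * 9000
Substituting: den = (3.14 / 4873) * 9000
Intermediate: 3.14 / 4873 = 0.00064437 g/m
den = 0.00064437 * 9000 = 5.8 denier

5.8 denier


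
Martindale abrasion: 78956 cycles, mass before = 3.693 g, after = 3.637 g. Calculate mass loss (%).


Formula: Mass loss% = ((m_before - m_after) / m_before) * 100
Step 1: Mass loss = 3.693 - 3.637 = 0.056 g
Step 2: Ratio = 0.056 / 3.693 = 0.0151638
Step 3: Mass loss% = 0.0151638 * 100 = 1.51638% ≈ 1.52%

1.52%


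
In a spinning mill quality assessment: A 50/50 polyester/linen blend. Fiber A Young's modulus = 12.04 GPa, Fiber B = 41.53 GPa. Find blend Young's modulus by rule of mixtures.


Formula: Blend property = (fraction_A * property_A) + (fraction_B * property_B)
Step 1: Contribution A = 50/100 * 12.04 GPa = 6.02 GPa
Step 2: Contribution B = 50/100 * 41.53 GPa = 20.765 GPa
Step 3: Blend Young's modulus = 6.02 + 20.765 = 26.785 GPa

26.785 GPa


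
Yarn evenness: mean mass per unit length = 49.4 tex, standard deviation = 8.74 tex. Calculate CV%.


Formula: CV% = (standard deviation / mean) * 100
Step 1: Ratio = 8.74 / 49.4 = 0.176923
Step 2: CV% = 0.176923 * 100 = 17.6923% ≈ 17.7%

17.7%


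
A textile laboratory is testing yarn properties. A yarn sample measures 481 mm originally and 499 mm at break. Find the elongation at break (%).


Formula: Elongation (%) = ((L_break - L0) / L0) * 100
Step 1: Extension = 499 - 481 = 18 mm
Step 2: Elongation = (18 / 481) * 100
Step 3: Elongation = 0.037422 * 100 = 3.7422% ≈ 3.7%

3.7%


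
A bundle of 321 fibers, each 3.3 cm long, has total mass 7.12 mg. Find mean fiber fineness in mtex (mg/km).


Formula: fineness (mtex) = mass (mg) / total length (km) = (mass_mg / total_length_m) * 1000
Step 1: Convert fiber length: 3.3 cm = 0.033 m
Step 2: Total fiber length = 321 * 0.033 = 10.593 m
Step 3: Linear density = 7.12 mg / 10.593 m = 0.6721 mg/m
Step 4: fineness = 0.6721 * 1000 = 672.1 mtex

672.1 mtex


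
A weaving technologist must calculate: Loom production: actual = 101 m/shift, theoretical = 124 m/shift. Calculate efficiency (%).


Formula: Efficiency% = (Actual output / Theoretical output) * 100
Efficiency% = (101 / 124) * 100
Efficiency% = 0.814516 * 100 = 81.4516% ≈ 81.5%

81.5%


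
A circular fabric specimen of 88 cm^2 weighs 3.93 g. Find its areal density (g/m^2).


Formula: GSM = mass_g / area_m2
Step 1: Convert area: 88 cm^2 = 88 / 10000 = 0.0088 m^2
Step 2: GSM = 3.93 g / 0.0088 m^2 = 446.6 g/m^2

446.6 g/m^2


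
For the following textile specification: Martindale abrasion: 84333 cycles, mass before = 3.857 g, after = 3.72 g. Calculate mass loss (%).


Formula: Mass loss% = ((m_before - m_after) / m_before) * 100
Step 1: Mass loss = 3.857 - 3.72 = 0.137 g
Step 2: Ratio = 0.137 / 3.857 = 0.0355198
Step 3: Mass loss% = 0.0355198 * 100 = 3.55198% ≈ 3.55%

3.55%


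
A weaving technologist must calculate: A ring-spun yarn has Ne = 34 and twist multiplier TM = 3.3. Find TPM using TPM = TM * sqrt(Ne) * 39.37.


Formula: TPM = TM * sqrt(Ne) * 39.37
Step 1: sqrt(Ne) = sqrt(34) = 5.831
Step 2: TM * sqrt(Ne) = 3.3 * 5.831 = 19.2423
Step 3: TPM = 19.2423 * 39.37 = 758 twists/m

758 twists/m


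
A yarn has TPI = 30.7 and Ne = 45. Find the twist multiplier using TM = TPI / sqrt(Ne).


Formula: TM = TPI / sqrt(Ne)
Step 1: sqrt(Ne) = sqrt(45) = 6.7082
Step 2: TM = 30.7 / 6.7082 = 4.58

4.58 TM


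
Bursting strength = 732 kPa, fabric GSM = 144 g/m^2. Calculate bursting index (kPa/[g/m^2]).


Formula: Bursting Index = Bursting Strength / Fabric GSM
BI = 732 kPa / 144 g/m^2
BI = 5.083 kPa/(g/m^2)

5.083 kPa/(g/m^2)


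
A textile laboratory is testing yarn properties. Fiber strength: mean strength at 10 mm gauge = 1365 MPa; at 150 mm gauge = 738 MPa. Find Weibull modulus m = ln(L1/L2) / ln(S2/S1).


Formula: m = ln(L1/L2) / ln(S2/S1)
Step 1: ln(L1/L2) = ln(10/150) = -2.70805
Step 2: S2/S1 = 738/1365 = 0.54066
Step 3: ln(S2/S1) = ln(0.54066) = -0.61496
Step 4: m = -2.70805 / -0.61496 = 4.40

4.40 (Weibull m)


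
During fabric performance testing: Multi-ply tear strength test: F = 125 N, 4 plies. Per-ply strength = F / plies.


Formula: Per-ply strength = Total force / Number of plies
Per-ply = 125 N / 4
Per-ply = 31.25 N

31.25 N


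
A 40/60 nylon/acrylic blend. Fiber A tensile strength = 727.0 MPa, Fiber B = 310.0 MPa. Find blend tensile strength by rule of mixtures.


Formula: Blend property = (fraction_A * property_A) + (fraction_B * property_B)
Step 1: Contribution A = 40/100 * 727.0 MPa = 290.8 MPa
Step 2: Contribution B = 60/100 * 310.0 MPa = 186.0 MPa
Step 3: Blend tensile strength = 290.8 + 186.0 = 476.8 MPa

476.8 MPa


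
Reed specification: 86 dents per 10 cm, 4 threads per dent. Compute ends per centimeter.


Formula: EPC = (dents per 10 cm * ends per dent) / 10
Step 1: Total ends per 10 cm = 86 * 4 = 344
Step 2: EPC = 344 / 10 = 34.4 ends/cm

34.4 ends/cm


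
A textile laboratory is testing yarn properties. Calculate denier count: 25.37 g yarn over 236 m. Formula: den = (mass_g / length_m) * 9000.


Formula: den = (mass_g / length_m) * 9000
Substituting: den = (25.37 / 236) * 9000
Intermediate: 25.37 / 236 = 0.1075 g/m
den = 0.1075 * 9000 = 967.5 denier

967.5 denier


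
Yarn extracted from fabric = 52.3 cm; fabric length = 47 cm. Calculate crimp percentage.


Formula: Crimp% = ((L_yarn - L_fabric) / L_fabric) * 100
Step 1: Extension = 52.3 - 47 = 5.3 cm
Step 2: Crimp% = (5.3 / 47) * 100
Step 3: Crimp% = 0.112766 * 100 = 11.2766% ≈ 11.3%

11.3%


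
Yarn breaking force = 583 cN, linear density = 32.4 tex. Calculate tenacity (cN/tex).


Formula: Tenacity = Breaking force / Linear density
Tenacity = 583 cN / 32.4 tex
Tenacity = 17.99 cN/tex

17.99 cN/tex


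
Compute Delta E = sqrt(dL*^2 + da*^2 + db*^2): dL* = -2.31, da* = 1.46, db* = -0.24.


Formula: Delta E = sqrt(dL*^2 + da*^2 + db*^2)
Step 1: dL*^2 = (-2.31)^2 = 5.3361
Step 2: da*^2 = 1.46^2 = 2.1316
Step 3: db*^2 = (-0.24)^2 = 0.0576
Step 4: Sum = 5.3361 + 2.1316 + 0.0576 = 7.5253
Step 5: Delta E = sqrt(7.5253) = 2.74

2.74 Delta E


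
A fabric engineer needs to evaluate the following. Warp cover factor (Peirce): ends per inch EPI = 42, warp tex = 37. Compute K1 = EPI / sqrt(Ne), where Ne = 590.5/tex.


Formula: K1 = EPI / sqrt(Ne), with Ne = 590.5 / tex_warp
Step 1: Ne = 590.5 / 37 = 15.959
Step 2: sqrt(Ne) = sqrt(15.959) = 3.9949
Step 3: K1 = 42 / 3.9949 = 10.5

10.5


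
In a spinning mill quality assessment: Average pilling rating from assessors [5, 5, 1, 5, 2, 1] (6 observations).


Formula: Mean = sum / count
Sum = 5 + 5 + 1 + 5 + 2 + 1 = 19
Mean = 19 / 6 = 3.2

3.2


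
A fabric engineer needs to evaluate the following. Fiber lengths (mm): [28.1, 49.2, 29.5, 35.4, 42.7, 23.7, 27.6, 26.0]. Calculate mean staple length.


Formula: Mean = sum of lengths / count
Sum = 28.1 + 49.2 + 29.5 + 35.4 + 42.7 + 23.7 + 27.6 + 26.0
Sum = 262.2 mm
Mean = 262.2 / 8 = 32.78 mm

32.78 mm


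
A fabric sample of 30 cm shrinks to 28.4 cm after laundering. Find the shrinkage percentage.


Formula: Shrinkage% = ((L_before - L_after) / L_before) * 100
Step 1: Shrinkage = 30 - 28.4 = 1.6 cm
Step 2: Shrinkage% = (1.6 / 30) * 100
Step 3: Shrinkage% = 0.053333 * 100 = 5.3333% ≈ 5.3%

5.3%


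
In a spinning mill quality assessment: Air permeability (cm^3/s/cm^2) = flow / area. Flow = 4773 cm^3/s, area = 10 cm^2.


Formula: Air Permeability = Airflow / Test Area
AP = 4773 cm^3/s / 10 cm^2
AP = 477.3 cm^3/s/cm^2

477.3 cm^3/s/cm^2


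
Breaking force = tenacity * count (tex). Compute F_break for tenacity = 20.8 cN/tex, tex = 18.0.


Formula: Breaking force = Tenacity * Linear density
F = 20.8 cN/tex * 18.0 tex
F = 374.40 cN

374.40 cN


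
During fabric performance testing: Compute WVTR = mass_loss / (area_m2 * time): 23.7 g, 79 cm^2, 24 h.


Formula: WVTR = mass_loss / (area * time)
Step 1: Convert area: 79 cm^2 = 0.0079 m^2
Step 2: WVTR = 23.7 g / (0.0079 m^2 * 24 h)
Step 3: WVTR = 23.7 / 0.1896 = 125.0 g/m^2/h

125.0 g/m^2/h


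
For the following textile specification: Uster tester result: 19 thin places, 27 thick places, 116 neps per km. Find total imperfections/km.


Formula: Total = thin places + thick places + neps
Total = 19 + 27 + 116
Total = 162 imperfections/km

162 imperfections/km


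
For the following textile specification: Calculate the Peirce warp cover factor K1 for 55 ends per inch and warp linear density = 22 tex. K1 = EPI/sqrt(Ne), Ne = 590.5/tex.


Formula: K1 = EPI / sqrt(Ne), with Ne = 590.5 / tex_warp
Step 1: Ne = 590.5 / 22 = 26.841
Step 2: sqrt(Ne) = sqrt(26.841) = 5.1808
Step 3: K1 = 55 / 5.1808 = 10.6

10.6


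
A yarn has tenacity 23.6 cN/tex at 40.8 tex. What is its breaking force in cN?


Formula: Breaking force = Tenacity * Linear density
F = 23.6 cN/tex * 40.8 tex
F = 962.88 cN

962.88 cN


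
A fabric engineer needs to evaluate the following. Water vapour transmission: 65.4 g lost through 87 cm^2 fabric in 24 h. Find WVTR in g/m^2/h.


Formula: WVTR = mass_loss / (area * time)
Step 1: Convert area: 87 cm^2 = 0.0087 m^2
Step 2: WVTR = 65.4 g / (0.0087 m^2 * 24 h)
Step 3: WVTR = 65.4 / 0.2088 = 313.2 g/m^2/h

313.2 g/m^2/h


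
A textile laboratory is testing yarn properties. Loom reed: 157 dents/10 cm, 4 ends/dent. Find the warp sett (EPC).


Formula: EPC = (dents per 10 cm * ends per dent) / 10
Step 1: Total ends per 10 cm = 157 * 4 = 628
Step 2: EPC = 628 / 10 = 62.8 ends/cm

62.8 ends/cm


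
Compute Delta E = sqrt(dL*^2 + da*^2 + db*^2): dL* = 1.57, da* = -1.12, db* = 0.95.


Formula: Delta E = sqrt(dL*^2 + da*^2 + db*^2)
Step 1: dL*^2 = 1.57^2 = 2.4649
Step 2: da*^2 = (-1.12)^2 = 1.2544
Step 3: db*^2 = 0.95^2 = 0.9025
Step 4: Sum = 2.4649 + 1.2544 + 0.9025 = 4.6218
Step 5: Delta E = sqrt(4.6218) = 2.15

2.15 Delta E


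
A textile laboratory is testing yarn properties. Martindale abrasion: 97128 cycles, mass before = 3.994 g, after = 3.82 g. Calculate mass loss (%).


Formula: Mass loss% = ((m_before - m_after) / m_before) * 100
Step 1: Mass loss = 3.994 - 3.82 = 0.174 g
Step 2: Ratio = 0.174 / 3.994 = 0.0435653
Step 3: Mass loss% = 0.0435653 * 100 = 4.35653% ≈ 4.36%

4.36%


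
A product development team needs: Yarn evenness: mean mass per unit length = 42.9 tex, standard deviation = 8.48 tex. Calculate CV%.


Formula: CV% = (standard deviation / mean) * 100
Step 1: Ratio = 8.48 / 42.9 = 0.197669
Step 2: CV% = 0.197669 * 100 = 19.7669% ≈ 19.8%

19.8%


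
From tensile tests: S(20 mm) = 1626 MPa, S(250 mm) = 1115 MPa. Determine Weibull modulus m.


Formula: m = ln(L1/L2) / ln(S2/S1)
Step 1: ln(L1/L2) = ln(20/250) = -2.52573
Step 2: S2/S1 = 1115/1626 = 0.68573
Step 3: ln(S2/S1) = ln(0.68573) = -0.37727
Step 4: m = -2.52573 / -0.37727 = 6.69

6.69 (Weibull m)


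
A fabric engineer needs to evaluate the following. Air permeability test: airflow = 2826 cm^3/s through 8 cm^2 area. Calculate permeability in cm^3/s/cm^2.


Formula: Air Permeability = Airflow / Test Area
AP = 2826 cm^3/s / 8 cm^2
AP = 353.3 cm^3/s/cm^2

353.3 cm^3/s/cm^2


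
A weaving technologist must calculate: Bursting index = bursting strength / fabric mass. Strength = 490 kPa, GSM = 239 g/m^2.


Formula: Bursting Index = Bursting Strength / Fabric GSM
BI = 490 kPa / 239 g/m^2
BI = 2.050 kPa/(g/m^2)

2.050 kPa/(g/m^2)


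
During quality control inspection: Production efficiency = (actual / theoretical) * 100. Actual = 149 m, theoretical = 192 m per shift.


Formula: Efficiency% = (Actual output / Theoretical output) * 100
Efficiency% = (149 / 192) * 100
Efficiency% = 0.776042 * 100 = 77.6042% ≈ 77.6%

77.6%


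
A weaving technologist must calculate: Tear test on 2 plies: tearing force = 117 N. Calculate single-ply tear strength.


Formula: Per-ply strength = Total force / Number of plies
Per-ply = 117 N / 2
Per-ply = 58.5 N

58.5 N


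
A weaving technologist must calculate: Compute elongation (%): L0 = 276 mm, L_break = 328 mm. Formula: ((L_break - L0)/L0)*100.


Formula: Elongation (%) = ((L_break - L0) / L0) * 100
Step 1: Extension = 328 - 276 = 52 mm
Step 2: Elongation = (52 / 276) * 100
Step 3: Elongation = 0.188406 * 100 = 18.8406% ≈ 18.8%

18.8%


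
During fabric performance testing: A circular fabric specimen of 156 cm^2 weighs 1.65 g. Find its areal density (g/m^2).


Formula: GSM = mass_g / area_m2
Step 1: Convert area: 156 cm^2 = 156 / 10000 = 0.0156 m^2
Step 2: GSM = 1.65 g / 0.0156 m^2 = 105.8 g/m^2

105.8 g/m^2


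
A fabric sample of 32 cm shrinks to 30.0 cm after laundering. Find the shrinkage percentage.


Formula: Shrinkage% = ((L_before - L_after) / L_before) * 100
Step 1: Shrinkage = 32 - 30.0 = 2.0 cm
Step 2: Shrinkage% = (2.0 / 32) * 100
Step 3: Shrinkage% = 0.0625 * 100 = 6.25% ≈ 6.3%

6.3%


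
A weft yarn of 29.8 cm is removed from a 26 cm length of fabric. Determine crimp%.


Formula: Crimp% = ((L_yarn - L_fabric) / L_fabric) * 100
Step 1: Extension = 29.8 - 26 = 3.8 cm
Step 2: Crimp% = (3.8 / 26) * 100
Step 3: Crimp% = 0.146154 * 100 = 14.6154% ≈ 14.6%

14.6%


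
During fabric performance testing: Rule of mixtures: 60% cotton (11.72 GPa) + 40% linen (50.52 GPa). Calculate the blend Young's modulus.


Formula: Blend property = (fraction_A * property_A) + (fraction_B * property_B)
Step 1: Contribution A = 60/100 * 11.72 GPa = 7.032 GPa
Step 2: Contribution B = 40/100 * 50.52 GPa = 20.208 GPa
Step 3: Blend Young's modulus = 7.032 + 20.208 = 27.24 GPa

27.24 GPa


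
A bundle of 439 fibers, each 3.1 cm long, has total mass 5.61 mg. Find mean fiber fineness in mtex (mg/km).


Formula: fineness (mtex) = mass (mg) / total length (km) = (mass_mg / total_length_m) * 1000
Step 1: Convert fiber length: 3.1 cm = 0.031 m
Step 2: Total fiber length = 439 * 0.031 = 13.609 m
Step 3: Linear density = 5.61 mg / 13.609 m = 0.4122 mg/m
Step 4: fineness = 0.4122 * 1000 = 412.2 mtex

412.2 mtex


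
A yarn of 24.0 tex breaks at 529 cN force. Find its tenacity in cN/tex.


Formula: Tenacity = Breaking force / Linear density
Tenacity = 529 cN / 24.0 tex
Tenacity = 22.04 cN/tex

22.04 cN/tex


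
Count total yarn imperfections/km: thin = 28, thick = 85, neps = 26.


Formula: Total = thin places + thick places + neps
Total = 28 + 85 + 26
Total = 139 imperfections/km

139 imperfections/km


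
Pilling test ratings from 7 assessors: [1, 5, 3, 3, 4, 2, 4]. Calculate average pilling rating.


Formula: Mean = sum / count
Sum = 1 + 5 + 3 + 3 + 4 + 2 + 4 = 22
Mean = 22 / 7 = 3.1

3.1


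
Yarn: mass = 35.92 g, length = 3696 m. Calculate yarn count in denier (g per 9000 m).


Formula: den = (mass_g / length_m) * 9000
Substituting: den = (35.92 / 3696) * 9000
Intermediate: 35.92 / 3696 = 0.00971861 g/m
den = 0.00971861 * 9000 = 87.5 denier

87.5 denier


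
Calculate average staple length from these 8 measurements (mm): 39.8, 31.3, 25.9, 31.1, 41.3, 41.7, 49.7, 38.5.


Formula: Mean = sum of lengths / count
Sum = 39.8 + 31.3 + 25.9 + 31.1 + 41.3 + 41.7 + 49.7 + 38.5
Sum = 299.3 mm
Mean = 299.3 / 8 = 37.41 mm

37.41 mm


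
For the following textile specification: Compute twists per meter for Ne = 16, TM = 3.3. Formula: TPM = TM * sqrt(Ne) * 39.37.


Formula: TPM = TM * sqrt(Ne) * 39.37
Step 1: sqrt(Ne) = sqrt(16) = 4
Step 2: TM * sqrt(Ne) = 3.3 * 4 = 13.2
Step 3: TPM = 13.2 * 39.37 = 520 twists/m

520 twists/m


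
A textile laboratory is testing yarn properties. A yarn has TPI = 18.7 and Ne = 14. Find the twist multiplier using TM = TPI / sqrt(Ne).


Formula: TM = TPI / sqrt(Ne)
Step 1: sqrt(Ne) = sqrt(14) = 3.7417
Step 2: TM = 18.7 / 3.7417 = 5.00

5.00 TM


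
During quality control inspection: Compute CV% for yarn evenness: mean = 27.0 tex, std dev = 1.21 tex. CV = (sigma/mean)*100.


Formula: CV% = (standard deviation / mean) * 100
Step 1: Ratio = 1.21 / 27.0 = 0.044815
Step 2: CV% = 0.044815 * 100 = 4.4815% ≈ 4.5%

4.5%


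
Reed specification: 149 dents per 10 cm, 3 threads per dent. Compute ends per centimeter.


Formula: EPC = (dents per 10 cm * ends per dent) / 10
Step 1: Total ends per 10 cm = 149 * 3 = 447
Step 2: EPC = 447 / 10 = 44.7 ends/cm

44.7 ends/cm


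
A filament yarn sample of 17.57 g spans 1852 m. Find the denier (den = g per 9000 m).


Formula: den = (mass_g / length_m) * 9000
Substituting: den = (17.57 / 1852) * 9000
Intermediate: 17.57 / 1852 = 0.00948704 g/m
den = 0.00948704 * 9000 = 85.4 denier

85.4 denier


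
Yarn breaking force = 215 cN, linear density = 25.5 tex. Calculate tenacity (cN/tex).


Formula: Tenacity = Breaking force / Linear density
Tenacity = 215 cN / 25.5 tex
Tenacity = 8.43 cN/tex

8.43 cN/tex


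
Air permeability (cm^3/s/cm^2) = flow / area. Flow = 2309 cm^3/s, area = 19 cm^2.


Formula: Air Permeability = Airflow / Test Area
AP = 2309 cm^3/s / 19 cm^2
AP = 121.5 cm^3/s/cm^2

121.5 cm^3/s/cm^2


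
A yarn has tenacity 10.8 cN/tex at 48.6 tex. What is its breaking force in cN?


Formula: Breaking force = Tenacity * Linear density
F = 10.8 cN/tex * 48.6 tex
F = 524.88 cN

524.88 cN


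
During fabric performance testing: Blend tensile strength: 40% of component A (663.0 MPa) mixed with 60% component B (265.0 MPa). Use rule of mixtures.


Formula: Blend property = (fraction_A * property_A) + (fraction_B * property_B)
Step 1: Contribution A = 40/100 * 663.0 MPa = 265.2 MPa
Step 2: Contribution B = 60/100 * 265.0 MPa = 159.0 MPa
Step 3: Blend tensile strength = 265.2 + 159.0 = 424.2 MPa

424.2 MPa


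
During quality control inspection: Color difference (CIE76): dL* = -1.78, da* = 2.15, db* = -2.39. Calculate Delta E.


Formula: Delta E = sqrt(dL*^2 + da*^2 + db*^2)
Step 1: dL*^2 = (-1.78)^2 = 3.1684
Step 2: da*^2 = 2.15^2 = 4.6225
Step 3: db*^2 = (-2.39)^2 = 5.7121
Step 4: Sum = 3.1684 + 4.6225 + 5.7121 = 13.503
Step 5: Delta E = sqrt(13.503) = 3.67

3.67 Delta E
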